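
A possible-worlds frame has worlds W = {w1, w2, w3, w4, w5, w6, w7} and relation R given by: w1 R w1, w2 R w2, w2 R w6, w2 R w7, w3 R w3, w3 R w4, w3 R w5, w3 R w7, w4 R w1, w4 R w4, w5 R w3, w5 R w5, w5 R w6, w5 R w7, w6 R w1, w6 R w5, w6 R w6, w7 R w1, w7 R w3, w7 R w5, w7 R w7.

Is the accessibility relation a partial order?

No

Reflexive: yes — every world is R-related to itself.
Transitive: no — w2 R w6 and w6 R w1, but not w2 R w1.
Antisymmetric: no — w3 R w5 and w5 R w3 with w3 ≠ w5.
So R is not a partial order.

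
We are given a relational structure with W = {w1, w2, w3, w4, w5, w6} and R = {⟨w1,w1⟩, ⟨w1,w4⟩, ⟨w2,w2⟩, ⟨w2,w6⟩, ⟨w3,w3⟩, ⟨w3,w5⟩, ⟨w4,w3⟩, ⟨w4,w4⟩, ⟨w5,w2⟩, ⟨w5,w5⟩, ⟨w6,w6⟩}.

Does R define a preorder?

Reflexive: yes — every world is R-related to itself.
Transitive: no — w1 R w4 and w4 R w3, but not w1 R w3.
So R is not a preorder.

No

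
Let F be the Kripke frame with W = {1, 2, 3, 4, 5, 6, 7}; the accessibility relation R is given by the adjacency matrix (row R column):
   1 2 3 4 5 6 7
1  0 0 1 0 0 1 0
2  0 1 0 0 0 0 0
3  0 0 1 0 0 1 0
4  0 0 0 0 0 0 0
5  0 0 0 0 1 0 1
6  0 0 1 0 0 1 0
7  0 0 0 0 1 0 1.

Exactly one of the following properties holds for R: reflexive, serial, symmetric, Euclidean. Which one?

Euclidean

Reflexive: no — 1 is not related to itself.
Serial: no — 4 has no R-successor.
Symmetric: no — 1 R 3 but not 3 R 1.
Euclidean: yes — any two successors of a common world are R-related.
Only Euclidean holds.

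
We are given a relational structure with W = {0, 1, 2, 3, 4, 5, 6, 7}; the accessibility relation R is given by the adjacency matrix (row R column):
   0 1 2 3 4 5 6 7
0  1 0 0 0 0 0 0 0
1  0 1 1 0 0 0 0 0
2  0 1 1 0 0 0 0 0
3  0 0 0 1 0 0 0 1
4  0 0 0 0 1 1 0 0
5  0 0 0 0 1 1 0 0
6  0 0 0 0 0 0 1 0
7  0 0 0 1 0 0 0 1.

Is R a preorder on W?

Yes

Reflexive: yes — every world is R-related to itself.
Transitive: yes — every two-step R-path is closed by a direct edge.
So R is a preorder.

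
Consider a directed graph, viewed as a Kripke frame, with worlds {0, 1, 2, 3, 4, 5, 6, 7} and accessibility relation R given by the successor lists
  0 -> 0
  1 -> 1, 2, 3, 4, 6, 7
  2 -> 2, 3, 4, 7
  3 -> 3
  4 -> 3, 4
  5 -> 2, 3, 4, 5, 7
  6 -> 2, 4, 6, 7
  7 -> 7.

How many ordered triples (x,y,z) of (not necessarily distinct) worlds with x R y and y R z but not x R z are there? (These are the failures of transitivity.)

Enumerating: (6,2,3), (6,4,3).

2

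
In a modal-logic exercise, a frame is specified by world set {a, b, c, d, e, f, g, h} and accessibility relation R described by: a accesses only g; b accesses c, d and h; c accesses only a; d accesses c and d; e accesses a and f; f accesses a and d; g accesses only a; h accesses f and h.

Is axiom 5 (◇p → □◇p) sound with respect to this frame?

Axiom 5 corresponds to the accessibility relation being Euclidean.
Euclidean: no — b R c and b R d, but not c R d.

No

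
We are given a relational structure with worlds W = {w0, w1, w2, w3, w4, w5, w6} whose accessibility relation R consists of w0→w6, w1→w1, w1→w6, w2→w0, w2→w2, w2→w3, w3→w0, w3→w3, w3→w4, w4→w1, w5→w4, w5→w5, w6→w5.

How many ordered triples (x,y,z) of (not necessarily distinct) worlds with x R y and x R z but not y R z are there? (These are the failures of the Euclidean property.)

Enumerating: (w0,w6,w6), (w1,w6,w1), (w1,w6,w6), (w2,w0,w0), (w2,w0,w2), (w2,w0,w3), (w2,w3,w2), (w3,w0,w0), (w3,w0,w3), (w3,w0,w4), (w3,w4,w0), (w3,w4,w3), (w3,w4,w4), (w5,w4,w4), (w5,w4,w5).

15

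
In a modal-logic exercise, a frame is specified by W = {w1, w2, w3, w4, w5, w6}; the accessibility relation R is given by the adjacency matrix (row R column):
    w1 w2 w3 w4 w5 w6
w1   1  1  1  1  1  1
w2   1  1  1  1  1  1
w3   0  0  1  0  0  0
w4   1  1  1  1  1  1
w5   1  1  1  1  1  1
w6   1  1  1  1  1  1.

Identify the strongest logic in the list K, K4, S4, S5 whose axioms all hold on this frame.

S4

Transitive (axiom 4): yes — every two-step R-path is closed by a direct edge.
Reflexive (axiom T): yes — every world is R-related to itself.
Euclidean (axiom 5): no — w1 R w3 and w1 R w2, but not w3 R w2.
So F validates K, K4, S4; S5 would additionally require R to be Euclidean. The strongest is S4.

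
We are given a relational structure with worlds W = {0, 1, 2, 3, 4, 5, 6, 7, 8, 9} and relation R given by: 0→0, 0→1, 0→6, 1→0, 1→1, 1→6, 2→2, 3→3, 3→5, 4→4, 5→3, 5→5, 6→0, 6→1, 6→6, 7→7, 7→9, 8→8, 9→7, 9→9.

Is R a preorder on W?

Yes

Reflexive: yes — every world is R-related to itself.
Transitive: yes — every two-step R-path is closed by a direct edge.
So R is a preorder.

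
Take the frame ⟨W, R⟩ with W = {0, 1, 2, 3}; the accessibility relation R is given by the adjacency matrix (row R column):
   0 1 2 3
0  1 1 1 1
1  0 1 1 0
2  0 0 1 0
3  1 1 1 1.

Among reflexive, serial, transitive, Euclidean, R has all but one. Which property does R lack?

Reflexive: yes — every world is R-related to itself.
Serial: yes — every world has a successor (e.g. 0 R 0).
Transitive: yes — every two-step R-path is closed by a direct edge.
Euclidean: no — 0 R 1 and 0 R 3, but not 1 R 3.
Only Euclidean fails.

Euclidean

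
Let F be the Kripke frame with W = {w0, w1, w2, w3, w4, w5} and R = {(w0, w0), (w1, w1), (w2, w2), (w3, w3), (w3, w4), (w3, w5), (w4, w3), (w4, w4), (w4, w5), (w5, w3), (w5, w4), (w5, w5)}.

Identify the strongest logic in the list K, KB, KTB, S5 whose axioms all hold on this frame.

S5

Symmetric (axiom B): yes — every pair in R has its reverse in R.
Reflexive (axiom T): yes — every world is R-related to itself.
Euclidean (axiom 5): yes — any two successors of a common world are R-related.
So F validates K, KB, KTB, S5. The strongest is S5.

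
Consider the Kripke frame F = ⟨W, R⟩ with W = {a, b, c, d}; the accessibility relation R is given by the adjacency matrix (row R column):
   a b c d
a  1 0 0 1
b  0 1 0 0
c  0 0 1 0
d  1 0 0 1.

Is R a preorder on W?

Yes

Reflexive: yes — every world is R-related to itself.
Transitive: yes — every two-step R-path is closed by a direct edge.
So R is a preorder.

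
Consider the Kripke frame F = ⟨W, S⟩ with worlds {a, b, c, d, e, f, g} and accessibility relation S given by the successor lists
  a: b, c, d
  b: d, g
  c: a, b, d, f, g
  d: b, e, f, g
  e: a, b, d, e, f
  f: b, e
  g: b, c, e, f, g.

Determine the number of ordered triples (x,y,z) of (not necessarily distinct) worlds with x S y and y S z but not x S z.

36

Enumerating: (a,b,g), (a,c,a), (a,c,f), (a,c,g), (a,d,e), (a,d,f), (a,d,g), (b,d,b), (b,d,e), (b,d,f), (b,g,b), (b,g,c), … and 24 more.
Total: 36.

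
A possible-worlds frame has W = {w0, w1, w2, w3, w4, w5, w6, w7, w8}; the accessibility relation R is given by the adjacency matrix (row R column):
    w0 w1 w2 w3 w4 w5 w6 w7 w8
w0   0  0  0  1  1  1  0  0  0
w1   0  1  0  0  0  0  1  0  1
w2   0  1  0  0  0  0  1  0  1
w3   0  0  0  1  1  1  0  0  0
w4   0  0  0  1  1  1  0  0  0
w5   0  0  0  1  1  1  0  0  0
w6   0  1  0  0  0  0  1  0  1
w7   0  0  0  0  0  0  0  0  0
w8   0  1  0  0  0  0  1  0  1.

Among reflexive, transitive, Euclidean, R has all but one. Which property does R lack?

reflexive

Reflexive: no — w0 is not related to itself.
Transitive: yes — every two-step R-path is closed by a direct edge.
Euclidean: yes — any two successors of a common world are R-related.
Only reflexive fails.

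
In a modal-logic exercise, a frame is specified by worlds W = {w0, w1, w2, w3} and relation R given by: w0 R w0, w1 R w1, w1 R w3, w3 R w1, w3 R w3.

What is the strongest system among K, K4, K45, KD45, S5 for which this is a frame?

Transitive (axiom 4): yes — every two-step R-path is closed by a direct edge.
Euclidean (axiom 5): yes — any two successors of a common world are R-related.
Serial (axiom D): no — w2 has no R-successor.
Reflexive (axiom T): no — w2 is not related to itself.
So F validates K, K4, K45; KD45 would additionally require R to be serial. The strongest is K45.

K45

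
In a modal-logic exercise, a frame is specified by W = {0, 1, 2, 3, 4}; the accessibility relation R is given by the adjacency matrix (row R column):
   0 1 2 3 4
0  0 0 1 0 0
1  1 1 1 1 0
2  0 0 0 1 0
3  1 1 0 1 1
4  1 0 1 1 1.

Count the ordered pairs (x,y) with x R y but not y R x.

7

Enumerating: (0,2), (1,0), (1,2), (2,3), (3,0), (4,0), (4,2).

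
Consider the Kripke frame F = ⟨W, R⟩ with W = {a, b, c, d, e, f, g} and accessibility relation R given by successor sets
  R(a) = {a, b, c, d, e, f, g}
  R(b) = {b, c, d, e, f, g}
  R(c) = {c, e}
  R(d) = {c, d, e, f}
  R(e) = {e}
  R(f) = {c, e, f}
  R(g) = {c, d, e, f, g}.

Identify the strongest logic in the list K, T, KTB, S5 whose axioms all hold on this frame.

Reflexive (axiom T): yes — every world is R-related to itself.
Symmetric (axiom B): no — a R b but not b R a.
Euclidean (axiom 5): no — a R c and a R b, but not c R b.
So F validates K, T; KTB would additionally require R to be symmetric. The strongest is T.

T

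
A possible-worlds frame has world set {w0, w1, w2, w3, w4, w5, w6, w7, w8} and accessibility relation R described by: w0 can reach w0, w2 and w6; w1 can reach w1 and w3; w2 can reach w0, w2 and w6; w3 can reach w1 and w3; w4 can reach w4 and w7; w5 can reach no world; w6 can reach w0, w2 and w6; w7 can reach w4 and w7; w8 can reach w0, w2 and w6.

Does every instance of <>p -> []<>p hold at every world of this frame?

Axiom 5 corresponds to the accessibility relation being Euclidean.
Euclidean: yes — any two successors of a common world are R-related.

Yes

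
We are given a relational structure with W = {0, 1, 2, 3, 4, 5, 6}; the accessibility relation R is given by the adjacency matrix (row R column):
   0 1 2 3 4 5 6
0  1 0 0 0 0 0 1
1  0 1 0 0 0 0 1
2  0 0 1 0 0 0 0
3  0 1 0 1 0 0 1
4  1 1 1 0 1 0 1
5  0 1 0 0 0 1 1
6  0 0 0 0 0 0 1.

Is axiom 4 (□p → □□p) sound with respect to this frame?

Yes

By correspondence theory, 4 is valid on a frame iff R is transitive.
Transitive: yes — every two-step R-path is closed by a direct edge.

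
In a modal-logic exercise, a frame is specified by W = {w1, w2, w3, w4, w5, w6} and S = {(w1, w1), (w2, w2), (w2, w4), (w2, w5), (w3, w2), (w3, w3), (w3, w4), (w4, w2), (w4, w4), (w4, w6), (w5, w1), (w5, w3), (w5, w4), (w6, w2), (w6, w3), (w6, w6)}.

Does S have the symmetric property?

No

Symmetric: no — w2 S w5 but not w5 S w2.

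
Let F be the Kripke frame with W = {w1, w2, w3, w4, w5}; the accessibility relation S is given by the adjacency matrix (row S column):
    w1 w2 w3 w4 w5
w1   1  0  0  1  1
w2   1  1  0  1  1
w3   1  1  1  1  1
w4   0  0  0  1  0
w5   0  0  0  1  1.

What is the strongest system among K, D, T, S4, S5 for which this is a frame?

S4

Serial (axiom D): yes — every world has a successor (e.g. w1 S w1).
Reflexive (axiom T): yes — every world is S-related to itself.
Transitive (axiom 4): yes — every two-step S-path is closed by a direct edge.
Euclidean (axiom 5): no — w1 S w4 and w1 S w5, but not w4 S w5.
So F validates K, D, T, S4; S5 would additionally require S to be Euclidean. The strongest is S4.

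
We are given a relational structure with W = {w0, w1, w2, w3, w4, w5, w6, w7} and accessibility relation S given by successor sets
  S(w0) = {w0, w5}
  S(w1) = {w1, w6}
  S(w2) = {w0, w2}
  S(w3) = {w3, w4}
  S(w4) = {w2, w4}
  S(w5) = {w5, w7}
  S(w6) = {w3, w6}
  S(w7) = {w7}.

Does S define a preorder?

Reflexive: yes — every world is S-related to itself.
Transitive: no — w0 S w5 and w5 S w7, but not w0 S w7.
So S is not a preorder.

No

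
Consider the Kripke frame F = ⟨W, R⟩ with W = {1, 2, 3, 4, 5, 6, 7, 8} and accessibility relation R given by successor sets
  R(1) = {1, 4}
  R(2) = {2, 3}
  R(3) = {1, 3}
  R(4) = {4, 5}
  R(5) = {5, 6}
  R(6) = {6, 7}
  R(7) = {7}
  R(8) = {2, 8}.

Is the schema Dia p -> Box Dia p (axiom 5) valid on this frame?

The schema 5 characterises exactly the Euclidean frames.
Euclidean: no — 1 R 4 and 1 R 1, but not 4 R 1.

No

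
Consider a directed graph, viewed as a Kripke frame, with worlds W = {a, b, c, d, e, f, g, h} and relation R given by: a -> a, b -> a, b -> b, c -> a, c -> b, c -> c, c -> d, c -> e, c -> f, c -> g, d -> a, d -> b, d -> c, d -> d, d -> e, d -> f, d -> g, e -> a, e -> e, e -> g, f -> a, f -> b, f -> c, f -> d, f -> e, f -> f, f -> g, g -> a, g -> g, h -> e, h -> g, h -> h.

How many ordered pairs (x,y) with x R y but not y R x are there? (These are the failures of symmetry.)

18

Enumerating: (b,a), (c,a), (c,b), (c,e), (c,g), (d,a), (d,b), (d,e), (d,g), (e,a), (e,g), (f,a), (f,b), (f,e), (f,g), (g,a), (h,e), (h,g).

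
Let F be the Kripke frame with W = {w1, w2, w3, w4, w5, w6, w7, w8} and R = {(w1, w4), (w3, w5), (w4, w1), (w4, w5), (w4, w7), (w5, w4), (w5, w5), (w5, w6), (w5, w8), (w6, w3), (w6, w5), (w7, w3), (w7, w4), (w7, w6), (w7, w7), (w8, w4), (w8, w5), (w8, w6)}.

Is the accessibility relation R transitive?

Transitive: no — w1 R w4 and w4 R w5, but not w1 R w5.

No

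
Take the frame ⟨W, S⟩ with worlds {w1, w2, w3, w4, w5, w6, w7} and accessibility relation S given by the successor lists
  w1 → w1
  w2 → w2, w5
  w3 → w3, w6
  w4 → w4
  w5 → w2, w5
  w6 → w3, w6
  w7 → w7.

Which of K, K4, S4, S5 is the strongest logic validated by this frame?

S5

Transitive (axiom 4): yes — every two-step S-path is closed by a direct edge.
Reflexive (axiom T): yes — every world is S-related to itself.
Euclidean (axiom 5): yes — any two successors of a common world are S-related.
So F validates K, K4, S4, S5. The strongest is S5.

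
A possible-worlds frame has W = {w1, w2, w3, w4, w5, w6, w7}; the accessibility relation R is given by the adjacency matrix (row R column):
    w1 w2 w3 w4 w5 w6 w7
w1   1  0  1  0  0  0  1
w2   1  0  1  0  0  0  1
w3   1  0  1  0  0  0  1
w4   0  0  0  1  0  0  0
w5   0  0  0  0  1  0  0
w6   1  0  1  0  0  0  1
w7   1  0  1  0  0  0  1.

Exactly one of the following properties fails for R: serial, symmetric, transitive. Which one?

Serial: yes — every world has a successor (e.g. w1 R w1).
Symmetric: no — w2 R w1 but not w1 R w2.
Transitive: yes — every two-step R-path is closed by a direct edge.
Only symmetric fails.

symmetric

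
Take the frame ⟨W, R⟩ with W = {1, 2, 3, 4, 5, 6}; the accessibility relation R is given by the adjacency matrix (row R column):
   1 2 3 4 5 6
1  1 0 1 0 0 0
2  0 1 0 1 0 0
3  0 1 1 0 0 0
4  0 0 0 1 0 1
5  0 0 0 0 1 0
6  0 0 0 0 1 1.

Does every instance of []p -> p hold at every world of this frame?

Yes

By correspondence theory, T is valid on a frame iff R is reflexive.
Reflexive: yes — every world is R-related to itself.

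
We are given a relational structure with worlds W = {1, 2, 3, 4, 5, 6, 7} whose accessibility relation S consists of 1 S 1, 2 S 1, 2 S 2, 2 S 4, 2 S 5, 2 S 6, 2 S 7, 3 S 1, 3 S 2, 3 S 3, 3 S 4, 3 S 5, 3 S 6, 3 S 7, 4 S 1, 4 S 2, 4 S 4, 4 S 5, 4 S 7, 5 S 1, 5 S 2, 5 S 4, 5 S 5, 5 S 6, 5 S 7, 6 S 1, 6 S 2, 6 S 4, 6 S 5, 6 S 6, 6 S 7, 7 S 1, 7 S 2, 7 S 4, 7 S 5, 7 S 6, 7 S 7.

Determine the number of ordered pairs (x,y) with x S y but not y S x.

12

Enumerating: (2,1), (3,1), (3,2), (3,4), (3,5), (3,6), (3,7), (4,1), (5,1), (6,1), (6,4), (7,1).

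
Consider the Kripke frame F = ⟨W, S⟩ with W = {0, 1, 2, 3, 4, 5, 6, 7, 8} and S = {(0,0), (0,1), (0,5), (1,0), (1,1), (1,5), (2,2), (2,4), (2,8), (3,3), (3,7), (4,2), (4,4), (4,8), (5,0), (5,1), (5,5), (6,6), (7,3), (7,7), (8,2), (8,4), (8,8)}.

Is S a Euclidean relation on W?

Yes

Euclidean: yes — any two successors of a common world are S-related.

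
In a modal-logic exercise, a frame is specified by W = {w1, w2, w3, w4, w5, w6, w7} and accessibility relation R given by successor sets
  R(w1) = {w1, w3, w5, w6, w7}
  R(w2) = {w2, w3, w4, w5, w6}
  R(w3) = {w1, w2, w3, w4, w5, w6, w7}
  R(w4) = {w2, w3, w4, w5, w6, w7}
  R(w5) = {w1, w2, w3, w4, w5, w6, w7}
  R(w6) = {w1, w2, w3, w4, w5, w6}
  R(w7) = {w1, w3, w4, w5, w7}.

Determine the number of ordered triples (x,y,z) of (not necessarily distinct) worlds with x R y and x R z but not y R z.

28

Enumerating: (w1,w6,w7), (w1,w7,w6), (w3,w1,w2), (w3,w1,w4), (w3,w2,w1), (w3,w2,w7), (w3,w4,w1), (w3,w6,w7), (w3,w7,w2), (w3,w7,w6), (w4,w2,w7), (w4,w6,w7), … and 16 more.
Total: 28.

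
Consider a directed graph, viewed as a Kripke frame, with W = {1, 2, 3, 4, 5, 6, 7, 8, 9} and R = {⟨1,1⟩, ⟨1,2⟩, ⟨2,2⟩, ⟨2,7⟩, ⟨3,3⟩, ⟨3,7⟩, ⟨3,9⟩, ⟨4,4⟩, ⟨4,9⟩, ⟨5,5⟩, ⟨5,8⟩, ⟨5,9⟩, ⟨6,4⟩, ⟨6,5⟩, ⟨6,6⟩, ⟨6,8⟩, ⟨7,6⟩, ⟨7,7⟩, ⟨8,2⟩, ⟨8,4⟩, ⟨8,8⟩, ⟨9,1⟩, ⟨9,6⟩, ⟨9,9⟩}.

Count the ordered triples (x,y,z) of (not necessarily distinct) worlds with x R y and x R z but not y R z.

27

Enumerating: (1,2,1), (2,7,2), (3,7,3), (3,7,9), (3,9,3), (3,9,7), (4,9,4), (5,8,5), (5,8,9), (5,9,5), (5,9,8), (6,4,5), … and 15 more.
Total: 27.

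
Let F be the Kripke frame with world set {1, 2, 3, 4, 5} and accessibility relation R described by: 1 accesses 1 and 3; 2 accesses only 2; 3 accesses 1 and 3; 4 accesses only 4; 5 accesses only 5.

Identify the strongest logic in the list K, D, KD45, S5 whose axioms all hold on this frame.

Serial (axiom D): yes — every world has a successor (e.g. 1 R 1).
Euclidean (axiom 5): yes — any two successors of a common world are R-related.
Transitive (axiom 4): yes — every two-step R-path is closed by a direct edge.
Reflexive (axiom T): yes — every world is R-related to itself.
So F validates K, D, KD45, S5. The strongest is S5.

S5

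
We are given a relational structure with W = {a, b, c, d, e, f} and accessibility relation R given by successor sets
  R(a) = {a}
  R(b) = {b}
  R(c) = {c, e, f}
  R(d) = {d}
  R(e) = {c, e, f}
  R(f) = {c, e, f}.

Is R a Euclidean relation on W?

Yes

Euclidean: yes — any two successors of a common world are R-related.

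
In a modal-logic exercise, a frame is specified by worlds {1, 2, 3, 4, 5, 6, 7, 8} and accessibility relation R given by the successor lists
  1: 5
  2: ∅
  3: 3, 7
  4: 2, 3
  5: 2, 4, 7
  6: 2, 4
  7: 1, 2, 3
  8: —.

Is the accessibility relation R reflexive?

Reflexive: no — 1 is not related to itself.

No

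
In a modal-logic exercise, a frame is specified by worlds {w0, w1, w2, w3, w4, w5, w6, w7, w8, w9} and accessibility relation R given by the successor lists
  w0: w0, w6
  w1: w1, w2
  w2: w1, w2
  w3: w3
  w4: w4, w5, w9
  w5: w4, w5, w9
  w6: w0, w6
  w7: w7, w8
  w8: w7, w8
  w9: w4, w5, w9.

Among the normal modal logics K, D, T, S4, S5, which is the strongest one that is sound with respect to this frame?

S5

Serial (axiom D): yes — every world has a successor (e.g. w0 R w0).
Reflexive (axiom T): yes — every world is R-related to itself.
Transitive (axiom 4): yes — every two-step R-path is closed by a direct edge.
Euclidean (axiom 5): yes — any two successors of a common world are R-related.
So F validates K, D, T, S4, S5. The strongest is S5.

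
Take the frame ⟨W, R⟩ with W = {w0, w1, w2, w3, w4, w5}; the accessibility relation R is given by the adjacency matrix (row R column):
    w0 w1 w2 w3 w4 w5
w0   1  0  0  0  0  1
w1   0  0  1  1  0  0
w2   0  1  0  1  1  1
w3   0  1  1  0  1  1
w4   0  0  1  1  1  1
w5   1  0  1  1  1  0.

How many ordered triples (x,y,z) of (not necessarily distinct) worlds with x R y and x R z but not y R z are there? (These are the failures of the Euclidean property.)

Enumerating: (w0,w5,w5), (w1,w2,w2), (w1,w3,w3), (w2,w1,w1), (w2,w1,w4), (w2,w1,w5), (w2,w3,w3), (w2,w4,w1), (w2,w5,w1), (w2,w5,w5), (w3,w1,w1), (w3,w1,w4), … and 16 more.
Total: 28.

28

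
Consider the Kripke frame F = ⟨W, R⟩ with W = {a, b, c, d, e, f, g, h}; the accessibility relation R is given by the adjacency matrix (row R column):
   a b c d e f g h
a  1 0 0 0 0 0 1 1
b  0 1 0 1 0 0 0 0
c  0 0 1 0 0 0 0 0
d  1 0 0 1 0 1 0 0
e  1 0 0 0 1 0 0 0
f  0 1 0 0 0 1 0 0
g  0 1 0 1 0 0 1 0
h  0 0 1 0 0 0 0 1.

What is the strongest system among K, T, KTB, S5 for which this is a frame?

T

Reflexive (axiom T): yes — every world is R-related to itself.
Symmetric (axiom B): no — a R g but not g R a.
Euclidean (axiom 5): no — a R g and a R h, but not g R h.
So F validates K, T; KTB would additionally require R to be symmetric. The strongest is T.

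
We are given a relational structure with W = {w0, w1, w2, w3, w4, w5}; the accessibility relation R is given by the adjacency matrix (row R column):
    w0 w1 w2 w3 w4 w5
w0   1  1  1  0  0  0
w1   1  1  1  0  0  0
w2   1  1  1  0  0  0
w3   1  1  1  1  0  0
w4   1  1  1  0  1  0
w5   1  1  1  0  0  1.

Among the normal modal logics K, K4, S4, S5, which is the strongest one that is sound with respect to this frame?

S4

Transitive (axiom 4): yes — every two-step R-path is closed by a direct edge.
Reflexive (axiom T): yes — every world is R-related to itself.
Euclidean (axiom 5): no — w3 R w0 and w3 R w3, but not w0 R w3.
So F validates K, K4, S4; S5 would additionally require R to be Euclidean. The strongest is S4.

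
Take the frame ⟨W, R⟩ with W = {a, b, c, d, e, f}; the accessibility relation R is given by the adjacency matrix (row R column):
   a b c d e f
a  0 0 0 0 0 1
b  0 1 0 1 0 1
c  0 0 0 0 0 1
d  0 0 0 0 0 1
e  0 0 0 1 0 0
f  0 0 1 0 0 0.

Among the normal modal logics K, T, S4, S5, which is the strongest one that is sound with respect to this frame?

K

Reflexive (axiom T): no — a is not related to itself.
Transitive (axiom 4): no — a R f and f R c, but not a R c.
Euclidean (axiom 5): no — b R f and b R d, but not f R d.
So F validates K; T would additionally require R to be reflexive. The strongest is K.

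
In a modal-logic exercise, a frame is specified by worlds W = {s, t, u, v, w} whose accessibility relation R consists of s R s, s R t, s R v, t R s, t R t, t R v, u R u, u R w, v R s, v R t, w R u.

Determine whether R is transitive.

No

Transitive: no — v R s and s R v, but not v R v.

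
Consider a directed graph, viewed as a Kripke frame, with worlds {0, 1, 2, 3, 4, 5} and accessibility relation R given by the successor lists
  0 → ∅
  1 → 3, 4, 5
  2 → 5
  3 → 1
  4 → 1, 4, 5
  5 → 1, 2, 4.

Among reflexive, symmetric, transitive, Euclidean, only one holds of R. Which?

Reflexive: no — 0 is not related to itself.
Symmetric: yes — every pair in R has its reverse in R.
Transitive: no — 1 R 5 and 5 R 2, but not 1 R 2.
Euclidean: no — 1 R 3 and 1 R 4, but not 3 R 4.
Only symmetric holds.

symmetric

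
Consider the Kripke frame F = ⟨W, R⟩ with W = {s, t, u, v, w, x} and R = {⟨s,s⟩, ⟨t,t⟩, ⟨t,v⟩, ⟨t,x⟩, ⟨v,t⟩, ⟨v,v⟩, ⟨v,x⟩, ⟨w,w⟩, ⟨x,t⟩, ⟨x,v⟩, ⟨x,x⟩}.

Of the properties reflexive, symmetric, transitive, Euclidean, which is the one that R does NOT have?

Reflexive: no — u is not related to itself.
Symmetric: yes — every pair in R has its reverse in R.
Transitive: yes — every two-step R-path is closed by a direct edge.
Euclidean: yes — any two successors of a common world are R-related.
Only reflexive fails.

reflexive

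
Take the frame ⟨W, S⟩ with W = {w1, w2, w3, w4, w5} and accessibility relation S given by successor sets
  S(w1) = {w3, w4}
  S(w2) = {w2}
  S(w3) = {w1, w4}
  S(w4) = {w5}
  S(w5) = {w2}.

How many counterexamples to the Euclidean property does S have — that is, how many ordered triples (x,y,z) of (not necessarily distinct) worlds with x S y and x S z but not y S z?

Enumerating: (w1,w3,w3), (w1,w4,w3), (w1,w4,w4), (w3,w1,w1), (w3,w4,w1), (w3,w4,w4), (w4,w5,w5).

7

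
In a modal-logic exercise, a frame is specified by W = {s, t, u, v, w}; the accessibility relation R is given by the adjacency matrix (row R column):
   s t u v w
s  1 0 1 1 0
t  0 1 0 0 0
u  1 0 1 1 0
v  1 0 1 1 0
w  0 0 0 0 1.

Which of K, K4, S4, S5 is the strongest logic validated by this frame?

Transitive (axiom 4): yes — every two-step R-path is closed by a direct edge.
Reflexive (axiom T): yes — every world is R-related to itself.
Euclidean (axiom 5): yes — any two successors of a common world are R-related.
So F validates K, K4, S4, S5. The strongest is S5.

S5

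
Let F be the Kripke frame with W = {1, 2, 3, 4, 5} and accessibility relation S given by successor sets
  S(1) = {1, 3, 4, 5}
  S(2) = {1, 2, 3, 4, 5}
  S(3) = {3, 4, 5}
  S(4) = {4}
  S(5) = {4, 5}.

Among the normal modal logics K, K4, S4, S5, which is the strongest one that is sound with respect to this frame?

Transitive (axiom 4): yes — every two-step S-path is closed by a direct edge.
Reflexive (axiom T): yes — every world is S-related to itself.
Euclidean (axiom 5): no — 1 S 4 and 1 S 3, but not 4 S 3.
So F validates K, K4, S4; S5 would additionally require S to be Euclidean. The strongest is S4.

S4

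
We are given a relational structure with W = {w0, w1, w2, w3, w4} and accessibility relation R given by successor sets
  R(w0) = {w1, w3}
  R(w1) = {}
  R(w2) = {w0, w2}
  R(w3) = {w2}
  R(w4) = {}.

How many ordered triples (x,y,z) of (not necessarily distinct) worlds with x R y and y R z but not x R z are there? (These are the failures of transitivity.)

Enumerating: (w0,w3,w2), (w2,w0,w1), (w2,w0,w3), (w3,w2,w0).

4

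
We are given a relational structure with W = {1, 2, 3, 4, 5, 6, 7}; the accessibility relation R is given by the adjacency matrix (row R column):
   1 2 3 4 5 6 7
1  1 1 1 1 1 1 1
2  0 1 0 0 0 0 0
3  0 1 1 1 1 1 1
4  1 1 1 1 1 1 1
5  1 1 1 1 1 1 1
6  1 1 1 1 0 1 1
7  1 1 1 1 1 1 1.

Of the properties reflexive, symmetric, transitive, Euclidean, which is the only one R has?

reflexive

Reflexive: yes — every world is R-related to itself.
Symmetric: no — 1 R 2 but not 2 R 1.
Transitive: no — 3 R 4 and 4 R 1, but not 3 R 1.
Euclidean: no — 1 R 2 and 1 R 3, but not 2 R 3.
Only reflexive holds.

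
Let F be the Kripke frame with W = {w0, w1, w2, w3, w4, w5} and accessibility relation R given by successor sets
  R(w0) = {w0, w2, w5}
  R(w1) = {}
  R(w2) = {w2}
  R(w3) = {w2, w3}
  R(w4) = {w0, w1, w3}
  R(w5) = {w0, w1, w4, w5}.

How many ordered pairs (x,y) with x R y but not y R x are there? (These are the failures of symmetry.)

7

Enumerating: (w0,w2), (w3,w2), (w4,w0), (w4,w1), (w4,w3), (w5,w1), (w5,w4).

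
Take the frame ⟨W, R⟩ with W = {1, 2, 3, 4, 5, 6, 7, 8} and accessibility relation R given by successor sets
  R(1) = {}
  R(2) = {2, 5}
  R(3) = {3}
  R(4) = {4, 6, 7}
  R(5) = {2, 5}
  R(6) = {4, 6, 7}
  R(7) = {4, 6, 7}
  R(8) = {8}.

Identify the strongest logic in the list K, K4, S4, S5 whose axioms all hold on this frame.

K4

Transitive (axiom 4): yes — every two-step R-path is closed by a direct edge.
Reflexive (axiom T): no — 1 is not related to itself.
Euclidean (axiom 5): yes — any two successors of a common world are R-related.
So F validates K, K4; S4 would additionally require R to be reflexive. The strongest is K4.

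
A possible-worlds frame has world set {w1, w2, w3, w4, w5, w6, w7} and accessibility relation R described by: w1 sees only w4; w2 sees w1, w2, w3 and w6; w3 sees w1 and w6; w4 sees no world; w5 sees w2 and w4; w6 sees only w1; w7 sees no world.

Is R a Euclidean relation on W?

Euclidean: no — w2 R w1 and w2 R w3, but not w1 R w3.

No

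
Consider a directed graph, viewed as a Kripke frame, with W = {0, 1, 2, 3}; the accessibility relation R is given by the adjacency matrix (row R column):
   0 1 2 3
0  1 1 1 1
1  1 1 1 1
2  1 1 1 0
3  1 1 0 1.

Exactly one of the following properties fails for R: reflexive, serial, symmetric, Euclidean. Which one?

Reflexive: yes — every world is R-related to itself.
Serial: yes — every world has a successor (e.g. 0 R 0).
Symmetric: yes — every pair in R has its reverse in R.
Euclidean: no — 0 R 2 and 0 R 3, but not 2 R 3.
Only Euclidean fails.

Euclidean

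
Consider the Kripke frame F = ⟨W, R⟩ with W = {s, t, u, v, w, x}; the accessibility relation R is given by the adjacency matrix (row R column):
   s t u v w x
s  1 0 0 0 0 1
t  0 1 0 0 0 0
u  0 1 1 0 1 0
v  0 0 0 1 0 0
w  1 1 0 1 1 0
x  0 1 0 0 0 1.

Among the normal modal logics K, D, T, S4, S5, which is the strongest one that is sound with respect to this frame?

Serial (axiom D): yes — every world has a successor (e.g. s R s).
Reflexive (axiom T): yes — every world is R-related to itself.
Transitive (axiom 4): no — s R x and x R t, but not s R t.
Euclidean (axiom 5): no — u R t and u R w, but not t R w.
So F validates K, D, T; S4 would additionally require R to be transitive. The strongest is T.

T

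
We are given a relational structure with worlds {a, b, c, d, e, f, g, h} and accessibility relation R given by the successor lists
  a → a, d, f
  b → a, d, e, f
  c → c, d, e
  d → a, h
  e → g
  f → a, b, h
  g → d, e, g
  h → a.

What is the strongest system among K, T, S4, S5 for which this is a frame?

Reflexive (axiom T): no — b is not related to itself.
Transitive (axiom 4): no — a R d and d R h, but not a R h.
Euclidean (axiom 5): no — a R d and a R f, but not d R f.
So F validates K; T would additionally require R to be reflexive. The strongest is K.

K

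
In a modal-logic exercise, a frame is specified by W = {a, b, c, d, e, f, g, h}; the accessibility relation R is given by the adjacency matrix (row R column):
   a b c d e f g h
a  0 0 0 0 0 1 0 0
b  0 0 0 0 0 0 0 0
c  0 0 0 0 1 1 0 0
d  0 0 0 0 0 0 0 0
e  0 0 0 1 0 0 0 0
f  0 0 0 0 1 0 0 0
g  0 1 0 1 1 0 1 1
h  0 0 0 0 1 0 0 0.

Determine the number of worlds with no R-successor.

Enumerating: b, d.

2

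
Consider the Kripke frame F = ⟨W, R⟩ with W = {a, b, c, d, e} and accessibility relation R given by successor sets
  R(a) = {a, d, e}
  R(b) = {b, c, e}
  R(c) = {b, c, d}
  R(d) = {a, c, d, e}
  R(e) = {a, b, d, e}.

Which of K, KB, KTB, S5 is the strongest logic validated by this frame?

Symmetric (axiom B): yes — every pair in R has its reverse in R.
Reflexive (axiom T): yes — every world is R-related to itself.
Euclidean (axiom 5): no — b R c and b R e, but not c R e.
So F validates K, KB, KTB; S5 would additionally require R to be Euclidean. The strongest is KTB.

KTB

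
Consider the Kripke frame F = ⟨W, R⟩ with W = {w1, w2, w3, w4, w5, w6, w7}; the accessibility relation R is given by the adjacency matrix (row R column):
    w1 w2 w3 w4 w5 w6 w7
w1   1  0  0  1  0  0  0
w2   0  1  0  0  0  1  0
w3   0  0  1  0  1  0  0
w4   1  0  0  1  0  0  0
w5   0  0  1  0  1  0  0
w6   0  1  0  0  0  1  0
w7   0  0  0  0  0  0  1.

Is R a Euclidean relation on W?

Euclidean: yes — any two successors of a common world are R-related.

Yes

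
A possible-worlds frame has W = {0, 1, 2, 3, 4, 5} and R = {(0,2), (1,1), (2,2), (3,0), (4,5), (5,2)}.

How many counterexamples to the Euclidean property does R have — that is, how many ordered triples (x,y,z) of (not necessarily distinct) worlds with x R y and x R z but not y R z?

2

Enumerating: (3,0,0), (4,5,5).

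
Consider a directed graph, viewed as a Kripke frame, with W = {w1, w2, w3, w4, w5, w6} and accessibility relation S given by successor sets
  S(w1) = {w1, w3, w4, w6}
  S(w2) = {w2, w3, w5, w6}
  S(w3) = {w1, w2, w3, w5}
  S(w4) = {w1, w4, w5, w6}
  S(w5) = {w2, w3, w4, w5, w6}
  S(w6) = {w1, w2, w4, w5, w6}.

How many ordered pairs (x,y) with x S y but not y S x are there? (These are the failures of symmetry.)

0

S is symmetric; there are no such tuples.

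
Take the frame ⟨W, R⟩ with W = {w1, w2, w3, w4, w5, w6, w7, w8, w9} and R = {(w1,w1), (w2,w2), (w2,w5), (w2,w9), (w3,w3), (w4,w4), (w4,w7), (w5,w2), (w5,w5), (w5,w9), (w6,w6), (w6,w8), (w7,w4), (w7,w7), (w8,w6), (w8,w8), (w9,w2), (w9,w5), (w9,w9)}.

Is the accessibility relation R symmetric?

Yes

Symmetric: yes — every pair in R has its reverse in R.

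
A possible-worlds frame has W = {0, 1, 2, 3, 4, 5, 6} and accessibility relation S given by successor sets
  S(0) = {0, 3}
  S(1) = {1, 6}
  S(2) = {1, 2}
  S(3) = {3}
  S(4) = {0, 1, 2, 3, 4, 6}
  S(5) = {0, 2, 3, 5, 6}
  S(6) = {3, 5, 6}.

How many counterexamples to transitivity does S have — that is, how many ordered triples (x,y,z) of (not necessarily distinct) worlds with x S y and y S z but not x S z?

Enumerating: (1,6,3), (1,6,5), (2,1,6), (4,6,5), (5,2,1), (6,5,0), (6,5,2).

7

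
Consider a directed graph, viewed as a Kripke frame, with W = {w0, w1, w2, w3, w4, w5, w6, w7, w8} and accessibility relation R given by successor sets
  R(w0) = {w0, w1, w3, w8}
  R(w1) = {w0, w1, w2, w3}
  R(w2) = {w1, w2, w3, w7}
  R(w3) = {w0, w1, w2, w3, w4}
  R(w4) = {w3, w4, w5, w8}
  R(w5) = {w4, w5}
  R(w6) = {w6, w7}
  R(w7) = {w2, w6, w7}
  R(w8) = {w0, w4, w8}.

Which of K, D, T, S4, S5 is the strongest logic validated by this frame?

T

Serial (axiom D): yes — every world has a successor (e.g. w0 R w0).
Reflexive (axiom T): yes — every world is R-related to itself.
Transitive (axiom 4): no — w0 R w1 and w1 R w2, but not w0 R w2.
Euclidean (axiom 5): no — w0 R w1 and w0 R w8, but not w1 R w8.
So F validates K, D, T; S4 would additionally require R to be transitive. The strongest is T.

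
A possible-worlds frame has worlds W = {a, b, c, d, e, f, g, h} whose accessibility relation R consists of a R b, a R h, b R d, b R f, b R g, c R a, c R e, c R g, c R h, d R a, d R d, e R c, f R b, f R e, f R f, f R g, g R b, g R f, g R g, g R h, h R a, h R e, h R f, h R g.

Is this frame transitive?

No

Transitive: no — a R b and b R d, but not a R d.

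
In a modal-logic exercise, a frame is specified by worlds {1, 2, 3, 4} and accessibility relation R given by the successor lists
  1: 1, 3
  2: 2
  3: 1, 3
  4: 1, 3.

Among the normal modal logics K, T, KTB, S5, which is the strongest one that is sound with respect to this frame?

Reflexive (axiom T): no — 4 is not related to itself.
Symmetric (axiom B): no — 4 R 1 but not 1 R 4.
Euclidean (axiom 5): yes — any two successors of a common world are R-related.
So F validates K; T would additionally require R to be reflexive. The strongest is K.

K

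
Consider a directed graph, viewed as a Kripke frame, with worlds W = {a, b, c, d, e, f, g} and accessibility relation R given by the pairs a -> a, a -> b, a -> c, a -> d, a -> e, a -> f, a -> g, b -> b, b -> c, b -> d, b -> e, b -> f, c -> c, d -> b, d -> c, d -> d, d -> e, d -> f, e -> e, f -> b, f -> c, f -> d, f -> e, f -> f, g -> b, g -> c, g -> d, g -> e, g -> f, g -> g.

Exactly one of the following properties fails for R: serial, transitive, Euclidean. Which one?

Serial: yes — every world has a successor (e.g. a R a).
Transitive: yes — every two-step R-path is closed by a direct edge.
Euclidean: no — a R b and a R g, but not b R g.
Only Euclidean fails.

Euclidean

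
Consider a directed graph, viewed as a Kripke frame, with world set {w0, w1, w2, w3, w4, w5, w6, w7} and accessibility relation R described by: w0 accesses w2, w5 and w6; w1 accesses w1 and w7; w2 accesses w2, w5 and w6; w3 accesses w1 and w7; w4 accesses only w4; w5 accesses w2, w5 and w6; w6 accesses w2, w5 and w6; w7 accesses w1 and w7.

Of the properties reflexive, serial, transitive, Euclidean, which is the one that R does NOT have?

Reflexive: no — w0 is not related to itself.
Serial: yes — every world has a successor (e.g. w0 R w2).
Transitive: yes — every two-step R-path is closed by a direct edge.
Euclidean: yes — any two successors of a common world are R-related.
Only reflexive fails.

reflexive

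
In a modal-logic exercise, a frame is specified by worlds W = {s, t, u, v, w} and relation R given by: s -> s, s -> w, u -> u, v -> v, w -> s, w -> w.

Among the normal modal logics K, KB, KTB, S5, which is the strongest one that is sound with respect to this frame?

KB

Symmetric (axiom B): yes — every pair in R has its reverse in R.
Reflexive (axiom T): no — t is not related to itself.
Euclidean (axiom 5): yes — any two successors of a common world are R-related.
So F validates K, KB; KTB would additionally require R to be reflexive. The strongest is KB.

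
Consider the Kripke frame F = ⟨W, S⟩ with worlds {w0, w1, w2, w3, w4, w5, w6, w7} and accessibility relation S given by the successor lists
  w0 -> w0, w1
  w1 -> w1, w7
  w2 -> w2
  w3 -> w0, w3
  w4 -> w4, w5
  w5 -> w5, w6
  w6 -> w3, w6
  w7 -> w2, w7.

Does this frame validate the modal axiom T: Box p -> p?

By correspondence theory, T is valid on a frame iff S is reflexive.
Reflexive: yes — every world is S-related to itself.

Yes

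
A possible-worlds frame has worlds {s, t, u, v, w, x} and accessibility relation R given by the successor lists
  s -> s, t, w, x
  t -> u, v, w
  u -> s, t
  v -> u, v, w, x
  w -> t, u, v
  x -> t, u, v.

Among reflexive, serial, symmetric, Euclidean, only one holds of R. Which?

serial

Reflexive: no — t is not related to itself.
Serial: yes — every world has a successor (e.g. s R s).
Symmetric: no — s R t but not t R s.
Euclidean: no — s R t and s R x, but not t R x.
Only serial holds.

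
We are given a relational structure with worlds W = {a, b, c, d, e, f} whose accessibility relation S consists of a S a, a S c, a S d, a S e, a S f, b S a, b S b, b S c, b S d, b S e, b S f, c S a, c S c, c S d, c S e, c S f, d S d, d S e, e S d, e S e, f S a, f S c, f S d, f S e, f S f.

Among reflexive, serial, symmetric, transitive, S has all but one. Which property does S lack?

Reflexive: yes — every world is S-related to itself.
Serial: yes — every world has a successor (e.g. a S a).
Symmetric: no — a S d but not d S a.
Transitive: yes — every two-step S-path is closed by a direct edge.
Only symmetric fails.

symmetric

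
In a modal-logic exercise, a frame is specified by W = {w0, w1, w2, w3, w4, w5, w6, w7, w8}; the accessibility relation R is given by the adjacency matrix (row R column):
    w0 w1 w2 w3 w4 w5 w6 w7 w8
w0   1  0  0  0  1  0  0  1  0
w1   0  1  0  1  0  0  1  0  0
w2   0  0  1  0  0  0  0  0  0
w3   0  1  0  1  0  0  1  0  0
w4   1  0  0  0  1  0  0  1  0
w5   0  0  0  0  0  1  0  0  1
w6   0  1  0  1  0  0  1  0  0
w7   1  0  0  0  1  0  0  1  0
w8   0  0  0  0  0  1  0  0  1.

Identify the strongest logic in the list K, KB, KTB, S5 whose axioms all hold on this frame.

S5

Symmetric (axiom B): yes — every pair in R has its reverse in R.
Reflexive (axiom T): yes — every world is R-related to itself.
Euclidean (axiom 5): yes — any two successors of a common world are R-related.
So F validates K, KB, KTB, S5. The strongest is S5.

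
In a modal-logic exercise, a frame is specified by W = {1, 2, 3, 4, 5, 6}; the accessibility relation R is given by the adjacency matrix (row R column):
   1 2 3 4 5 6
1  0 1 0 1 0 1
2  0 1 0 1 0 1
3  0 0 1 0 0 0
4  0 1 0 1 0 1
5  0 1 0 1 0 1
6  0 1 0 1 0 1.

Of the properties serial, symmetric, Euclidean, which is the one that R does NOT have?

symmetric

Serial: yes — every world has a successor (e.g. 1 R 2).
Symmetric: no — 1 R 2 but not 2 R 1.
Euclidean: yes — any two successors of a common world are R-related.
Only symmetric fails.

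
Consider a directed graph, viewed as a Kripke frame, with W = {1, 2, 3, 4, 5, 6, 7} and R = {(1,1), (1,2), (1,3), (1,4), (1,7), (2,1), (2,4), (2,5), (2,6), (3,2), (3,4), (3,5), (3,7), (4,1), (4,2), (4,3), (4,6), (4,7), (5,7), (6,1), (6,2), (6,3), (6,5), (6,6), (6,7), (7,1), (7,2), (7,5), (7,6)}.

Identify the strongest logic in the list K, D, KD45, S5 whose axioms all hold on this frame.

Serial (axiom D): yes — every world has a successor (e.g. 1 R 1).
Euclidean (axiom 5): no — 1 R 2 and 1 R 3, but not 2 R 3.
Transitive (axiom 4): no — 1 R 2 and 2 R 5, but not 1 R 5.
Reflexive (axiom T): no — 2 is not related to itself.
So F validates K, D; KD45 would additionally require R to be Euclidean and transitive. The strongest is D.

D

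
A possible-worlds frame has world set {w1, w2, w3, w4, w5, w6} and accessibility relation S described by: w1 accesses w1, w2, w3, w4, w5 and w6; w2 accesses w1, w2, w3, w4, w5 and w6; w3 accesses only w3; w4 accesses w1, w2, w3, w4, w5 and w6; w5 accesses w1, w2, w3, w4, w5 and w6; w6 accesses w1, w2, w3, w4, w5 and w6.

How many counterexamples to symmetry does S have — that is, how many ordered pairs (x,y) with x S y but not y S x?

5

Enumerating: (w1,w3), (w2,w3), (w4,w3), (w5,w3), (w6,w3).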